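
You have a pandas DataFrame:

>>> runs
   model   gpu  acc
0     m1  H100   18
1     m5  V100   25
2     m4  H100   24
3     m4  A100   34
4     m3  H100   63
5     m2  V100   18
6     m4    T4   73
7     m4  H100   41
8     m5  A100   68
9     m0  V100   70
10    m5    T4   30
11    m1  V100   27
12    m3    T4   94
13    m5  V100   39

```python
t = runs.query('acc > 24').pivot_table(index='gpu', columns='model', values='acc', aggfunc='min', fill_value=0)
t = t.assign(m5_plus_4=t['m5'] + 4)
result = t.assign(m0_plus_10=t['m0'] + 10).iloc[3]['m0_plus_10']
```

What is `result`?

filter rows where acc > 24:
   model   gpu  acc
1     m5  V100   25
3     m4  A100   34
4     m3  H100   63
6     m4    T4   73
7     m4  H100   41
8     m5  A100   68
9     m0  V100   70
10    m5    T4   30
11    m1  V100   27
12    m3    T4   94
13    m5  V100   39
pivot: rows=gpu, cols=model, min(acc):
model  m0  m1  m3  m4  m5
gpu                      
A100    0   0   0  34  68
H100    0   0  63  41   0
T4      0   0  94  73  30
V100   70  27   0   0  25
add column m5_plus_4 = t['m5'] + 4:
model  m0  m1  m3  m4  m5  m5_plus_4
gpu                                 
A100    0   0   0  34  68         72
H100    0   0  63  41   0          4
T4      0   0  94  73  30         34
V100   70  27   0   0  25         29
add column m0_plus_10 = t['m0'] + 10:
model  m0  m1  m3  m4  m5  m5_plus_4  m0_plus_10
gpu                                             
A100    0   0   0  34  68         72          10
H100    0   0  63  41   0          4          10
T4      0   0  94  73  30         34          10
V100   70  27   0   0  25         29          80

80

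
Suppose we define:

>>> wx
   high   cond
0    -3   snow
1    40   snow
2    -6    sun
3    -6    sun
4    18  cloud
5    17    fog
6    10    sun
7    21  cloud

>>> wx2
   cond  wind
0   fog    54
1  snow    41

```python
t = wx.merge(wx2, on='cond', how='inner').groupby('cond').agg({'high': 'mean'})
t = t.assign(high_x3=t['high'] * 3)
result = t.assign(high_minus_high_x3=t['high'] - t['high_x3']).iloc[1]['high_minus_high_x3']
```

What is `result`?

merge on 'cond' (how='inner') → 3 rows:
   high  cond  wind
0    -3  snow    41
1    40  snow    41
2    17   fog    54
group by cond, mean of high:
      high
cond      
fog   17.0
snow  18.5
add column high_x3 = t['high'] * 3:
      high  high_x3
cond               
fog   17.0     51.0
snow  18.5     55.5
add column high_minus_high_x3 = t['high'] - t['high_x3']:
      high  high_x3  high_minus_high_x3
cond                                   
fog   17.0     51.0               -34.0
snow  18.5     55.5               -37.0
Reading off the value at position 1, column 'high_minus_high_x3', we get -37.0.

-37.0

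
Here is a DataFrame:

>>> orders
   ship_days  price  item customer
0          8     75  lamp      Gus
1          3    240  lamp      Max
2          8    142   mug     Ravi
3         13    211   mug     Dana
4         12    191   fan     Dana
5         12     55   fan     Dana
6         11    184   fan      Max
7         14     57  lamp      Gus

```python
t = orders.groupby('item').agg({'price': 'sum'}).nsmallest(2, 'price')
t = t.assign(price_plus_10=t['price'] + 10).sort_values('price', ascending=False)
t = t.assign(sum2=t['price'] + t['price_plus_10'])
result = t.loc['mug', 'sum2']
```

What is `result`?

group by item, sum of price:
      price
item       
fan     430
lamp    372
mug     353
take 2 rows with smallest price:
      price
item       
mug     353
lamp    372
add column price_plus_10 = t['price'] + 10:
      price  price_plus_10
item                      
mug     353            363
lamp    372            382
sort by price descending:
      price  price_plus_10
item                      
lamp    372            382
mug     353            363
add column sum2 = t['price'] + t['price_plus_10']:
      price  price_plus_10  sum2
item                            
lamp    372            382   754
mug     353            363   716
Finally, value at row 'mug', column 'sum2' = 716.

716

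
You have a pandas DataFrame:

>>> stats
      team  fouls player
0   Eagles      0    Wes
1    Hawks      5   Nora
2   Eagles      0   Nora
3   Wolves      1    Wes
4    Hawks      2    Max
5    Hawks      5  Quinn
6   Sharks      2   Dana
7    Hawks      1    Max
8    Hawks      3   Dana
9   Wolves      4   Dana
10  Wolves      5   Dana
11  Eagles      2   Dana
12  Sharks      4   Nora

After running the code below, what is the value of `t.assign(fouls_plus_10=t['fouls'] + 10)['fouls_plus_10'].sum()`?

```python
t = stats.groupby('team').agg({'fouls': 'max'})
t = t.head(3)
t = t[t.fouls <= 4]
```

26

group by team, max of fouls:
        fouls
team         
Eagles      2
Hawks       5
Sharks      4
Wolves      5
take first 3 rows:
        fouls
team         
Eagles      2
Hawks       5
Sharks      4
filter rows where fouls <= 4:
        fouls
team         
Eagles      2
Sharks      4
add column fouls_plus_10 = t['fouls'] + 10:
        fouls  fouls_plus_10
team                        
Eagles      2             12
Sharks      4             14
Reading off the sum of column 'fouls_plus_10', we get 26.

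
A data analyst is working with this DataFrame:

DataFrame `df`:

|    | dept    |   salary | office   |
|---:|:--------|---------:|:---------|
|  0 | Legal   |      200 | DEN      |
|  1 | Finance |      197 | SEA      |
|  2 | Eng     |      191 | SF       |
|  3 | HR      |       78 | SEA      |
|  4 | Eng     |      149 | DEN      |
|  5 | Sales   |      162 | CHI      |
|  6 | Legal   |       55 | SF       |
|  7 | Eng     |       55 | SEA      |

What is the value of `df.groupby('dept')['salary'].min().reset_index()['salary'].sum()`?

547

group by dept, min of salary:
dept
Eng         55
Finance    197
HR          78
Legal       55
Sales      162
Name: salary, dtype: int64
reset_index():
      dept  salary
0      Eng      55
1  Finance     197
2       HR      78
3    Legal      55
4    Sales     162
The sum of column 'salary' is 547.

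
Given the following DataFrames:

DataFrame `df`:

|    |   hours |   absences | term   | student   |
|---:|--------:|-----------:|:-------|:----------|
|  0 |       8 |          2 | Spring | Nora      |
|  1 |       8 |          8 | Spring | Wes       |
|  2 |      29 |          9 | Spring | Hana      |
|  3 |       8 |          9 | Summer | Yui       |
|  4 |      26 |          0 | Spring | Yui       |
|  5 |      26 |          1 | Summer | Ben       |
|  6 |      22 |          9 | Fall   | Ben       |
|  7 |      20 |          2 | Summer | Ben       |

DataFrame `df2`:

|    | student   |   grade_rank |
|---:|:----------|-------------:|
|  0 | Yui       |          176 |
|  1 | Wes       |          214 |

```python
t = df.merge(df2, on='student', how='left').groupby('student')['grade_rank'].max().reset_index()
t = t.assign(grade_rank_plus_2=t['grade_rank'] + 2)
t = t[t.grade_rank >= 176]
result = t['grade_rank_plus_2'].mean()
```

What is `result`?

197.0

merge on 'student' (how='left') → 8 rows:
   hours  absences    term student  grade_rank
0      8         2  Spring    Nora         NaN
1      8         8  Spring     Wes       214.0
2     29         9  Spring    Hana         NaN
3      8         9  Summer     Yui       176.0
4     26         0  Spring     Yui       176.0
5     26         1  Summer     Ben         NaN
6     22         9    Fall     Ben         NaN
7     20         2  Summer     Ben         NaN
group by student, max of grade_rank:
student
Ben       NaN
Hana      NaN
Nora      NaN
Wes     214.0
Yui     176.0
Name: grade_rank, dtype: float64
reset_index():
  student  grade_rank
0     Ben         NaN
1    Hana         NaN
2    Nora         NaN
3     Wes       214.0
4     Yui       176.0
add column grade_rank_plus_2 = t['grade_rank'] + 2:
  student  grade_rank  grade_rank_plus_2
0     Ben         NaN                NaN
1    Hana         NaN                NaN
2    Nora         NaN                NaN
3     Wes       214.0              216.0
4     Yui       176.0              178.0
filter rows where grade_rank >= 176:
  student  grade_rank  grade_rank_plus_2
3     Wes       214.0              216.0
4     Yui       176.0              178.0
mean of column 'grade_rank_plus_2' → 197.0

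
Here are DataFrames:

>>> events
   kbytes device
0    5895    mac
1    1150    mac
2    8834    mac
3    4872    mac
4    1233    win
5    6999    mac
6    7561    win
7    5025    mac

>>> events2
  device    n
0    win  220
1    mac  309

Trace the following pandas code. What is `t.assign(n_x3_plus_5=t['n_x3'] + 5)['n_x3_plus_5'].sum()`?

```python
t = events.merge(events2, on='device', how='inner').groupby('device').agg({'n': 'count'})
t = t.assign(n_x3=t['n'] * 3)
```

merge on 'device' (how='inner') → 8 rows:
   kbytes device    n
0    5895    mac  309
1    1150    mac  309
2    8834    mac  309
3    4872    mac  309
4    1233    win  220
5    6999    mac  309
6    7561    win  220
7    5025    mac  309
group by device, count of n:
        n
device   
mac     6
win     2
add column n_x3 = t['n'] * 3:
        n  n_x3
device         
mac     6    18
win     2     6
add column n_x3_plus_5 = t['n_x3'] + 5:
        n  n_x3  n_x3_plus_5
device                      
mac     6    18           23
win     2     6           11

34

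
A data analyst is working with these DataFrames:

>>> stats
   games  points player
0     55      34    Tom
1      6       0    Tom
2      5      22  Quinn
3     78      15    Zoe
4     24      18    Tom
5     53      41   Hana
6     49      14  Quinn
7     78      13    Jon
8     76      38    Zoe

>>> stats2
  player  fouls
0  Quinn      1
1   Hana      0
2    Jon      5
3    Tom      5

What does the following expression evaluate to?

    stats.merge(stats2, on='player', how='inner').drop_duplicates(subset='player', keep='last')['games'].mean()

51.0

merge on 'player' (how='inner') → 7 rows:
   games  points player  fouls
0     55      34    Tom      5
1      6       0    Tom      5
2      5      22  Quinn      1
3     24      18    Tom      5
4     53      41   Hana      0
5     49      14  Quinn      1
6     78      13    Jon      5
drop duplicate player (keep=last):
   games  points player  fouls
3     24      18    Tom      5
4     53      41   Hana      0
5     49      14  Quinn      1
6     78      13    Jon      5
So mean() = 51.0.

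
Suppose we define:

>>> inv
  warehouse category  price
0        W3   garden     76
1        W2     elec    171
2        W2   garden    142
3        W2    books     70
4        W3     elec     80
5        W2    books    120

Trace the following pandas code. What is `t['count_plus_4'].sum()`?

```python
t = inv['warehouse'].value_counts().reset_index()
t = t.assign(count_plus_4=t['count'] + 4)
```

14

value_counts of warehouse:
warehouse
W2    4
W3    2
Name: count, dtype: int64
reset_index():
  warehouse  count
0        W2      4
1        W3      2
add column count_plus_4 = t['count'] + 4:
  warehouse  count  count_plus_4
0        W2      4             8
1        W3      2             6
The sum of column 'count_plus_4' is 14.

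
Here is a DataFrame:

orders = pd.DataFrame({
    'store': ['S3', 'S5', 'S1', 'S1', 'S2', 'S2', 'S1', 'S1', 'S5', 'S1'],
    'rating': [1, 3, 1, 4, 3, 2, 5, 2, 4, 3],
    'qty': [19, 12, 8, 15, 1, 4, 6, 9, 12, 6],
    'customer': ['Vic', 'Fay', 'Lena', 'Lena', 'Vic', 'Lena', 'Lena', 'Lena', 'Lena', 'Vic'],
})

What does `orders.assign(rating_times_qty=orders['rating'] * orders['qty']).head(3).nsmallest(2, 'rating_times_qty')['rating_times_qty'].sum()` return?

27

add column rating_times_qty = orders['rating'] * orders['qty']:
  store  rating  qty customer  rating_times_qty
0    S3       1   19      Vic                19
1    S5       3   12      Fay                36
2    S1       1    8     Lena                 8
3    S1       4   15     Lena                60
4    S2       3    1      Vic                 3
5    S2       2    4     Lena                 8
6    S1       5    6     Lena                30
7    S1       2    9     Lena                18
8    S5       4   12     Lena                48
9    S1       3    6      Vic                18
take first 3 rows:
  store  rating  qty customer  rating_times_qty
0    S3       1   19      Vic                19
1    S5       3   12      Fay                36
2    S1       1    8     Lena                 8
take 2 rows with smallest rating_times_qty:
  store  rating  qty customer  rating_times_qty
2    S1       1    8     Lena                 8
0    S3       1   19      Vic                19
Taking the sum of column 'rating_times_qty' gives 27.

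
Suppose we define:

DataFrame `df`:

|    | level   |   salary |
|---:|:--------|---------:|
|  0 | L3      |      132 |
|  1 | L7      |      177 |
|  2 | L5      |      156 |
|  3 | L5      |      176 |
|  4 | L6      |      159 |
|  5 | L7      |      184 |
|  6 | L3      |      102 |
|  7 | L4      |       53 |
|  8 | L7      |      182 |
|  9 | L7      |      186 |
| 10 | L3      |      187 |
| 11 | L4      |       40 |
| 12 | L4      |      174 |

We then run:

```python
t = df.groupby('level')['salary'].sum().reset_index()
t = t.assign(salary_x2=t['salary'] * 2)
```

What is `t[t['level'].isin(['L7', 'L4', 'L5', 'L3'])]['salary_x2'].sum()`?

3498

group by level, sum of salary:
level
L3    421
L4    267
L5    332
L6    159
L7    729
Name: salary, dtype: int64
reset_index():
  level  salary
0    L3     421
1    L4     267
2    L5     332
3    L6     159
4    L7     729
add column salary_x2 = t['salary'] * 2:
  level  salary  salary_x2
0    L3     421        842
1    L4     267        534
2    L5     332        664
3    L6     159        318
4    L7     729       1458
filter rows where level in ['L7', 'L4', 'L5', 'L3']:
  level  salary  salary_x2
0    L3     421        842
1    L4     267        534
2    L5     332        664
4    L7     729       1458
Finally, sum of column 'salary_x2' = 3498.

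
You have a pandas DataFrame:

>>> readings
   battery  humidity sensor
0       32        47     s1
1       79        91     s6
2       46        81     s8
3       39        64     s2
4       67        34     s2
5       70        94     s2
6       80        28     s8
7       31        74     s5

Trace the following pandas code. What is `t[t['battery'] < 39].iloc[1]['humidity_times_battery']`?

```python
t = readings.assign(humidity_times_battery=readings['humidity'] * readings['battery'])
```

add column humidity_times_battery = readings['humidity'] * readings['battery']:
   battery  humidity sensor  humidity_times_battery
0       32        47     s1                    1504
1       79        91     s6                    7189
2       46        81     s8                    3726
3       39        64     s2                    2496
4       67        34     s2                    2278
5       70        94     s2                    6580
6       80        28     s8                    2240
7       31        74     s5                    2294
filter rows where battery < 39:
   battery  humidity sensor  humidity_times_battery
0       32        47     s1                    1504
7       31        74     s5                    2294
So iloc[1]['humidity_times_battery'] = 2294.

2294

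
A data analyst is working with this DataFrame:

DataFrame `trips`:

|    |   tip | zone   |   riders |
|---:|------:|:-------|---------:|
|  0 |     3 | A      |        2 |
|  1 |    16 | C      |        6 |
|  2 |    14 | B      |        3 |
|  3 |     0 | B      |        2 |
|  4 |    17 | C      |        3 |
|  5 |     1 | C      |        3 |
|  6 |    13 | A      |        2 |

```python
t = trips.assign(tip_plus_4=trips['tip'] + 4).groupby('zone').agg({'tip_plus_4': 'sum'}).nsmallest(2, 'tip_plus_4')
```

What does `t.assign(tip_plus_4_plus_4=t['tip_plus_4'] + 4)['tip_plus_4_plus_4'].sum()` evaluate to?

54

add column tip_plus_4 = trips['tip'] + 4:
   tip zone  riders  tip_plus_4
0    3    A       2           7
1   16    C       6          20
2   14    B       3          18
3    0    B       2           4
4   17    C       3          21
5    1    C       3           5
6   13    A       2          17
group by zone, sum of tip_plus_4:
      tip_plus_4
zone            
A             24
B             22
C             46
take 2 rows with smallest tip_plus_4:
      tip_plus_4
zone            
B             22
A             24
add column tip_plus_4_plus_4 = t['tip_plus_4'] + 4:
      tip_plus_4  tip_plus_4_plus_4
zone                               
B             22                 26
A             24                 28
The sum of column 'tip_plus_4_plus_4' is 54.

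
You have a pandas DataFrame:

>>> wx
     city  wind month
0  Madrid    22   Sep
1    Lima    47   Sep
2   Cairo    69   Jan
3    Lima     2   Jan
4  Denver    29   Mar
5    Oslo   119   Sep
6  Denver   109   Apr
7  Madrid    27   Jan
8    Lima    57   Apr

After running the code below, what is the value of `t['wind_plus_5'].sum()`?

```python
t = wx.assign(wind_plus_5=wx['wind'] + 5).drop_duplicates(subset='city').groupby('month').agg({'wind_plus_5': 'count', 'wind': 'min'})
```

5

add column wind_plus_5 = wx['wind'] + 5:
     city  wind month  wind_plus_5
0  Madrid    22   Sep           27
1    Lima    47   Sep           52
2   Cairo    69   Jan           74
3    Lima     2   Jan            7
4  Denver    29   Mar           34
5    Oslo   119   Sep          124
6  Denver   109   Apr          114
7  Madrid    27   Jan           32
8    Lima    57   Apr           62
drop duplicate city (keep=first):
     city  wind month  wind_plus_5
0  Madrid    22   Sep           27
1    Lima    47   Sep           52
2   Cairo    69   Jan           74
4  Denver    29   Mar           34
5    Oslo   119   Sep          124
group by month: count(wind_plus_5), min(wind):
       wind_plus_5  wind
month                   
Jan              1    69
Mar              1    29
Sep              3    22
Then the sum of column 'wind_plus_5': 5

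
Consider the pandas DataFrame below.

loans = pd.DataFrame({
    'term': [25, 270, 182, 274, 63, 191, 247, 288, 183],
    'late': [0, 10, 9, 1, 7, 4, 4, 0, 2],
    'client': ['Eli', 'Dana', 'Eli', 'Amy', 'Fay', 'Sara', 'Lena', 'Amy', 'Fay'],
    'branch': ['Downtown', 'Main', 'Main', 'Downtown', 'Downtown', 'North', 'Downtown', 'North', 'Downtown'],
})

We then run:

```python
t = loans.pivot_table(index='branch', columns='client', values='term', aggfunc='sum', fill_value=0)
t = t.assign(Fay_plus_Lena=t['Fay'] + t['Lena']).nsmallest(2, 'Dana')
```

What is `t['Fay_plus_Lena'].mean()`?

pivot: rows=branch, cols=client, sum(term):
client    Amy  Dana  Eli  Fay  Lena  Sara
branch                                   
Downtown  274     0   25  246   247     0
Main        0   270  182    0     0     0
North     288     0    0    0     0   191
add column Fay_plus_Lena = t['Fay'] + t['Lena']:
client    Amy  Dana  Eli  Fay  Lena  Sara  Fay_plus_Lena
branch                                                  
Downtown  274     0   25  246   247     0            493
Main        0   270  182    0     0     0              0
North     288     0    0    0     0   191              0
take 2 rows with smallest Dana:
client    Amy  Dana  Eli  Fay  Lena  Sara  Fay_plus_Lena
branch                                                  
Downtown  274     0   25  246   247     0            493
North     288     0    0    0     0   191              0
So mean() = 246.5.

246.5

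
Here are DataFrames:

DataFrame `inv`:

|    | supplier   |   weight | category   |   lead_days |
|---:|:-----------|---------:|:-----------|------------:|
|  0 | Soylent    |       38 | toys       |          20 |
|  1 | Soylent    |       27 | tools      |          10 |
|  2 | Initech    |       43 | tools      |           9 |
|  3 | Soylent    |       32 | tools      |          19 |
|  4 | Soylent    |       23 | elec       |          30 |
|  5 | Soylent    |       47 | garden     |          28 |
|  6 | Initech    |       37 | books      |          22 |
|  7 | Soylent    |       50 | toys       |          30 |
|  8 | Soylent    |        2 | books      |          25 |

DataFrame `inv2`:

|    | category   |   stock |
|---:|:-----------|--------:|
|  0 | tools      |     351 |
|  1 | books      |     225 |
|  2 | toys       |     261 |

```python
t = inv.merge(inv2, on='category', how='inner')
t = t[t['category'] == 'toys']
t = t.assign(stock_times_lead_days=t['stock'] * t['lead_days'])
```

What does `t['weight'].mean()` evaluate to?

44.0

merge on 'category' (how='inner') → 7 rows:
  supplier  weight category  lead_days  stock
0  Soylent      38     toys         20    261
1  Soylent      27    tools         10    351
2  Initech      43    tools          9    351
3  Soylent      32    tools         19    351
4  Initech      37    books         22    225
5  Soylent      50     toys         30    261
6  Soylent       2    books         25    225
filter rows where category == 'toys':
  supplier  weight category  lead_days  stock
0  Soylent      38     toys         20    261
5  Soylent      50     toys         30    261
add column stock_times_lead_days = t['stock'] * t['lead_days']:
  supplier  weight category  lead_days  stock  stock_times_lead_days
0  Soylent      38     toys         20    261                   5220
5  Soylent      50     toys         30    261                   7830
Finally, mean of column 'weight' = 44.0.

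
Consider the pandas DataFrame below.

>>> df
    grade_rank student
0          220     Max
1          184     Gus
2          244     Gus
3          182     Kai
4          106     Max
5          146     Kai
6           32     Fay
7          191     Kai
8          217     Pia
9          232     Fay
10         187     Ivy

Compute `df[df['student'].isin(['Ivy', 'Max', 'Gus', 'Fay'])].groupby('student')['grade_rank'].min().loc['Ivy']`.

187

filter rows where student in ['Ivy', 'Max', 'Gus', 'Fay']:
    grade_rank student
0          220     Max
1          184     Gus
2          244     Gus
4          106     Max
6           32     Fay
9          232     Fay
10         187     Ivy
group by student, min of grade_rank:
student
Fay     32
Gus    184
Ivy    187
Max    106
Name: grade_rank, dtype: int64
Taking the value at index 'Ivy' gives 187.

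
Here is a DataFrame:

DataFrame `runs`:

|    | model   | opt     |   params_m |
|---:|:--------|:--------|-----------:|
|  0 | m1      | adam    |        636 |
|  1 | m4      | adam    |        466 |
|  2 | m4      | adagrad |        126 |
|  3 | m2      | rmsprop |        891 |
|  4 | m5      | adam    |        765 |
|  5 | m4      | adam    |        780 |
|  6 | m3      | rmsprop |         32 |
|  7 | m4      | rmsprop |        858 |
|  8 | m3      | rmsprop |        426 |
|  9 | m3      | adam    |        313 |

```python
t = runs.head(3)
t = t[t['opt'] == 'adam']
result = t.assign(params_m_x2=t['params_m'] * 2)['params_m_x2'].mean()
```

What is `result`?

take first 3 rows:
  model      opt  params_m
0    m1     adam       636
1    m4     adam       466
2    m4  adagrad       126
filter rows where opt == 'adam':
  model   opt  params_m
0    m1  adam       636
1    m4  adam       466
add column params_m_x2 = t['params_m'] * 2:
  model   opt  params_m  params_m_x2
0    m1  adam       636         1272
1    m4  adam       466          932
Taking the mean of column 'params_m_x2' gives 1102.0.

1102.0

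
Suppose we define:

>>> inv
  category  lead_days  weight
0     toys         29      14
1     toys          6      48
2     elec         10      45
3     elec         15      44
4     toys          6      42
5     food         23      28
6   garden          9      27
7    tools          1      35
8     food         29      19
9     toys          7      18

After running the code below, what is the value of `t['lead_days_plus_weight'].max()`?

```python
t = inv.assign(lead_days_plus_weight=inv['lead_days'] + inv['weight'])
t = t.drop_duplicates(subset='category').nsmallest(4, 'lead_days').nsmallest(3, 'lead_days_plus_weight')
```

add column lead_days_plus_weight = inv['lead_days'] + inv['weight']:
  category  lead_days  weight  lead_days_plus_weight
0     toys         29      14                     43
1     toys          6      48                     54
2     elec         10      45                     55
3     elec         15      44                     59
4     toys          6      42                     48
5     food         23      28                     51
6   garden          9      27                     36
7    tools          1      35                     36
8     food         29      19                     48
9     toys          7      18                     25
drop duplicate category (keep=first):
  category  lead_days  weight  lead_days_plus_weight
0     toys         29      14                     43
2     elec         10      45                     55
5     food         23      28                     51
6   garden          9      27                     36
7    tools          1      35                     36
take 4 rows with smallest lead_days:
  category  lead_days  weight  lead_days_plus_weight
7    tools          1      35                     36
6   garden          9      27                     36
2     elec         10      45                     55
5     food         23      28                     51
take 3 rows with smallest lead_days_plus_weight:
  category  lead_days  weight  lead_days_plus_weight
7    tools          1      35                     36
6   garden          9      27                     36
5     food         23      28                     51

51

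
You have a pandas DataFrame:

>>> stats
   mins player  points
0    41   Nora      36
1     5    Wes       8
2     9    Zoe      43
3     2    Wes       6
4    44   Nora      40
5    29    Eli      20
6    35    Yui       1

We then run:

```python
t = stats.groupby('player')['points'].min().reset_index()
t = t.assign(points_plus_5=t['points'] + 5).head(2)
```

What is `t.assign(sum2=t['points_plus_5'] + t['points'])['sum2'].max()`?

group by player, min of points:
player
Eli     20
Nora    36
Wes      6
Yui      1
Zoe     43
Name: points, dtype: int64
reset_index():
  player  points
0    Eli      20
1   Nora      36
2    Wes       6
3    Yui       1
4    Zoe      43
add column points_plus_5 = t['points'] + 5:
  player  points  points_plus_5
0    Eli      20             25
1   Nora      36             41
2    Wes       6             11
3    Yui       1              6
4    Zoe      43             48
take first 2 rows:
  player  points  points_plus_5
0    Eli      20             25
1   Nora      36             41
add column sum2 = t['points_plus_5'] + t['points']:
  player  points  points_plus_5  sum2
0    Eli      20             25    45
1   Nora      36             41    77
max of column 'sum2' → 77

77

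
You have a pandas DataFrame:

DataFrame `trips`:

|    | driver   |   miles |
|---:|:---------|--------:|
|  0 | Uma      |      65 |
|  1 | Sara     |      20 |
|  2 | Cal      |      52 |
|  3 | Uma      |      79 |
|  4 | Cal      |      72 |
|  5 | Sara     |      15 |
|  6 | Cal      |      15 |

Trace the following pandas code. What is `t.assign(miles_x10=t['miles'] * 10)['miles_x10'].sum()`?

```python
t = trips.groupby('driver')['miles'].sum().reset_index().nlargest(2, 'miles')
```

2830

group by driver, sum of miles:
driver
Cal     139
Sara     35
Uma     144
Name: miles, dtype: int64
reset_index():
  driver  miles
0    Cal    139
1   Sara     35
2    Uma    144
take 2 rows with largest miles:
  driver  miles
2    Uma    144
0    Cal    139
add column miles_x10 = t['miles'] * 10:
  driver  miles  miles_x10
2    Uma    144       1440
0    Cal    139       1390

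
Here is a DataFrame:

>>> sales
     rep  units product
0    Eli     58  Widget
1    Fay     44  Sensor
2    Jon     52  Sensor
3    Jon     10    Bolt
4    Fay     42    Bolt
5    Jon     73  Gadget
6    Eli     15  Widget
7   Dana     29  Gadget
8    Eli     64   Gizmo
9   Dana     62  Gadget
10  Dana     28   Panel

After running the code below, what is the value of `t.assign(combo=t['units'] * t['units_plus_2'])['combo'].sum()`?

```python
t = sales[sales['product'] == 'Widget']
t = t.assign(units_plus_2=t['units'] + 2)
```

filter rows where product == 'Widget':
   rep  units product
0  Eli     58  Widget
6  Eli     15  Widget
add column units_plus_2 = t['units'] + 2:
   rep  units product  units_plus_2
0  Eli     58  Widget            60
6  Eli     15  Widget            17
add column combo = t['units'] * t['units_plus_2']:
   rep  units product  units_plus_2  combo
0  Eli     58  Widget            60   3480
6  Eli     15  Widget            17    255

3735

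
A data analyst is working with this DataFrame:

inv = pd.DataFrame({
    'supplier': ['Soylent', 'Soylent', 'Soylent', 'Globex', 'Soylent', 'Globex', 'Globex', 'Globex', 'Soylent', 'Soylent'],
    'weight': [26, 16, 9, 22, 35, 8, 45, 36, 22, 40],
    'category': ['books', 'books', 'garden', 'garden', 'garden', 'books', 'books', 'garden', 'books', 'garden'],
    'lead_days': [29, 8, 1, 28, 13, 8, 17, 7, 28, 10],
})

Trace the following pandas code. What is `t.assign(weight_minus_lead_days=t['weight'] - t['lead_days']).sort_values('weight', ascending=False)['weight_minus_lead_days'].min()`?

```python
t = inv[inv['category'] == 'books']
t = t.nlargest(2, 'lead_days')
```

-6

filter rows where category == 'books':
  supplier  weight category  lead_days
0  Soylent      26    books         29
1  Soylent      16    books          8
5   Globex       8    books          8
6   Globex      45    books         17
8  Soylent      22    books         28
take 2 rows with largest lead_days:
  supplier  weight category  lead_days
0  Soylent      26    books         29
8  Soylent      22    books         28
add column weight_minus_lead_days = t['weight'] - t['lead_days']:
  supplier  weight category  lead_days  weight_minus_lead_days
0  Soylent      26    books         29                      -3
8  Soylent      22    books         28                      -6
sort by weight descending:
  supplier  weight category  lead_days  weight_minus_lead_days
0  Soylent      26    books         29                      -3
8  Soylent      22    books         28                      -6
Reading off the min of column 'weight_minus_lead_days', we get -6.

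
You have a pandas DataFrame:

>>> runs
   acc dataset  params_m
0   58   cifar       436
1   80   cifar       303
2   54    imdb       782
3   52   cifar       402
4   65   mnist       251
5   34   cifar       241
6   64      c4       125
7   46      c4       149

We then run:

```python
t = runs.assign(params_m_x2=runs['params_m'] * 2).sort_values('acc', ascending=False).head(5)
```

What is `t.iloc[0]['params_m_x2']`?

606

add column params_m_x2 = runs['params_m'] * 2:
   acc dataset  params_m  params_m_x2
0   58   cifar       436          872
1   80   cifar       303          606
2   54    imdb       782         1564
3   52   cifar       402          804
4   65   mnist       251          502
5   34   cifar       241          482
6   64      c4       125          250
7   46      c4       149          298
sort by acc descending:
   acc dataset  params_m  params_m_x2
1   80   cifar       303          606
4   65   mnist       251          502
6   64      c4       125          250
0   58   cifar       436          872
2   54    imdb       782         1564
3   52   cifar       402          804
7   46      c4       149          298
5   34   cifar       241          482
take first 5 rows:
   acc dataset  params_m  params_m_x2
1   80   cifar       303          606
4   65   mnist       251          502
6   64      c4       125          250
0   58   cifar       436          872
2   54    imdb       782         1564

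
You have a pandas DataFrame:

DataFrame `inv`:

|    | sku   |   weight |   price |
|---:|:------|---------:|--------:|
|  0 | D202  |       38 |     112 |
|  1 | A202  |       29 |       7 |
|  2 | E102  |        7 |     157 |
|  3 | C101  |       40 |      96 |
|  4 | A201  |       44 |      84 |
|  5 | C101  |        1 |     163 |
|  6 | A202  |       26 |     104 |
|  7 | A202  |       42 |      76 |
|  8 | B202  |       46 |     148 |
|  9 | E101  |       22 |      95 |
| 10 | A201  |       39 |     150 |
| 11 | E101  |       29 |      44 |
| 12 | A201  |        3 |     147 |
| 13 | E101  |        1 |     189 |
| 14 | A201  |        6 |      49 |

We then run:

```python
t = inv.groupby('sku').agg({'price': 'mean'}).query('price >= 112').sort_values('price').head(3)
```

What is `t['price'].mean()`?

group by sku, mean of price:
           price
sku             
A201  107.500000
A202   62.333333
B202  148.000000
C101  129.500000
D202  112.000000
E101  109.333333
E102  157.000000
filter rows where price >= 112:
      price
sku        
B202  148.0
C101  129.5
D202  112.0
E102  157.0
sort by price:
      price
sku        
D202  112.0
C101  129.5
B202  148.0
E102  157.0
take first 3 rows:
      price
sku        
D202  112.0
C101  129.5
B202  148.0
So mean() = 129.833333333.

129.833333333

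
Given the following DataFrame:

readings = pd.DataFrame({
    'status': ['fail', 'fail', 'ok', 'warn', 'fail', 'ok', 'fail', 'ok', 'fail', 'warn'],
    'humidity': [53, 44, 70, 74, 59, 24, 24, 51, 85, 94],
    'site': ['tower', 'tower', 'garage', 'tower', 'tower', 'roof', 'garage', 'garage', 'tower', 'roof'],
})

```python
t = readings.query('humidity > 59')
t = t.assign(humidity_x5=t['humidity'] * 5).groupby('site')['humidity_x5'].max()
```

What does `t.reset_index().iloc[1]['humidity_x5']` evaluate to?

filter rows where humidity > 59:
  status  humidity    site
2     ok        70  garage
3   warn        74   tower
8   fail        85   tower
9   warn        94    roof
add column humidity_x5 = t['humidity'] * 5:
  status  humidity    site  humidity_x5
2     ok        70  garage          350
3   warn        74   tower          370
8   fail        85   tower          425
9   warn        94    roof          470
group by site, max of humidity_x5:
site
garage    350
roof      470
tower     425
Name: humidity_x5, dtype: int64
reset_index():
     site  humidity_x5
0  garage          350
1    roof          470
2   tower          425
The value at position 1, column 'humidity_x5' is 470.

470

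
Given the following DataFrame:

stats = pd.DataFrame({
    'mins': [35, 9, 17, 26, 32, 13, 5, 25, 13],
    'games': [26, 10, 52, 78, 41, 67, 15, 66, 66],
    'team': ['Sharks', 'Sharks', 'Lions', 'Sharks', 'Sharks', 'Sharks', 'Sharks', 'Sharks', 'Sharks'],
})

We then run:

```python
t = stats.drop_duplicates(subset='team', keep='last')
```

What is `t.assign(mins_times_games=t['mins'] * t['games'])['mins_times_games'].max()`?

drop duplicate team (keep=last):
   mins  games    team
2    17     52   Lions
8    13     66  Sharks
add column mins_times_games = t['mins'] * t['games']:
   mins  games    team  mins_times_games
2    17     52   Lions               884
8    13     66  Sharks               858

884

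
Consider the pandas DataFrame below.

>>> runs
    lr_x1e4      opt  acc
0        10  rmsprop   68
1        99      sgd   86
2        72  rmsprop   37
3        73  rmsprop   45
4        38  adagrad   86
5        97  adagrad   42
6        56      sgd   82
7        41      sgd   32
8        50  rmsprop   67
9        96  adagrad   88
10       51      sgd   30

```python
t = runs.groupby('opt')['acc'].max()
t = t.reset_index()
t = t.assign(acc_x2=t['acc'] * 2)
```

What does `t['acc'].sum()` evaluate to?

242

group by opt, max of acc:
opt
adagrad    88
rmsprop    68
sgd        86
Name: acc, dtype: int64
reset_index():
       opt  acc
0  adagrad   88
1  rmsprop   68
2      sgd   86
add column acc_x2 = t['acc'] * 2:
       opt  acc  acc_x2
0  adagrad   88     176
1  rmsprop   68     136
2      sgd   86     172
Finally, sum of column 'acc' = 242.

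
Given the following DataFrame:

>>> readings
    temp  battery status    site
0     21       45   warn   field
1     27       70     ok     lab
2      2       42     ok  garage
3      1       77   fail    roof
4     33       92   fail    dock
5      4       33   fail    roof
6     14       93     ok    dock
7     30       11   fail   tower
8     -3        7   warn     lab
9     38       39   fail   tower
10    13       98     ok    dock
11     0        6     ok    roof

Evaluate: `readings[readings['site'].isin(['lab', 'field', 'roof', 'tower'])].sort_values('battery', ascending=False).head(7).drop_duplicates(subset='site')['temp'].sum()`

87

filter rows where site in ['lab', 'field', 'roof', 'tower']:
    temp  battery status   site
0     21       45   warn  field
1     27       70     ok    lab
3      1       77   fail   roof
5      4       33   fail   roof
7     30       11   fail  tower
8     -3        7   warn    lab
9     38       39   fail  tower
11     0        6     ok   roof
sort by battery descending:
    temp  battery status   site
3      1       77   fail   roof
1     27       70     ok    lab
0     21       45   warn  field
9     38       39   fail  tower
5      4       33   fail   roof
7     30       11   fail  tower
8     -3        7   warn    lab
11     0        6     ok   roof
take first 7 rows:
   temp  battery status   site
3     1       77   fail   roof
1    27       70     ok    lab
0    21       45   warn  field
9    38       39   fail  tower
5     4       33   fail   roof
7    30       11   fail  tower
8    -3        7   warn    lab
drop duplicate site (keep=first):
   temp  battery status   site
3     1       77   fail   roof
1    27       70     ok    lab
0    21       45   warn  field
9    38       39   fail  tower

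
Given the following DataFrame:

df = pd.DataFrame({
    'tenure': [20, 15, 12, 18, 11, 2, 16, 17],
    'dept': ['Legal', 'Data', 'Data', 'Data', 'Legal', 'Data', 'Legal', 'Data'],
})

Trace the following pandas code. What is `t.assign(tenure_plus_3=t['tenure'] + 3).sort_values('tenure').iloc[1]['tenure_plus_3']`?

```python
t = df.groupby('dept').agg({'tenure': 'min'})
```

group by dept, min of tenure:
       tenure
dept         
Data        2
Legal      11
add column tenure_plus_3 = t['tenure'] + 3:
       tenure  tenure_plus_3
dept                        
Data        2              5
Legal      11             14
sort by tenure:
       tenure  tenure_plus_3
dept                        
Data        2              5
Legal      11             14

14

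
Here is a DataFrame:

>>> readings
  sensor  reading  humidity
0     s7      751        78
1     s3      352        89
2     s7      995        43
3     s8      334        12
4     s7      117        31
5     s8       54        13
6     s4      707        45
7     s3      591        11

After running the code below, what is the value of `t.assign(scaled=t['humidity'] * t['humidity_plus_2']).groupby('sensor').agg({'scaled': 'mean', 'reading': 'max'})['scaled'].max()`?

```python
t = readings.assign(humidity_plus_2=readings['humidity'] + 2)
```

4121.0

add column humidity_plus_2 = readings['humidity'] + 2:
  sensor  reading  humidity  humidity_plus_2
0     s7      751        78               80
1     s3      352        89               91
2     s7      995        43               45
3     s8      334        12               14
4     s7      117        31               33
5     s8       54        13               15
6     s4      707        45               47
7     s3      591        11               13
add column scaled = t['humidity'] * t['humidity_plus_2']:
  sensor  reading  humidity  humidity_plus_2  scaled
0     s7      751        78               80    6240
1     s3      352        89               91    8099
2     s7      995        43               45    1935
3     s8      334        12               14     168
4     s7      117        31               33    1023
5     s8       54        13               15     195
6     s4      707        45               47    2115
7     s3      591        11               13     143
group by sensor: mean(scaled), max(reading):
        scaled  reading
sensor                 
s3      4121.0      591
s4      2115.0      707
s7      3066.0      995
s8       181.5      334
Finally, max of column 'scaled' = 4121.0.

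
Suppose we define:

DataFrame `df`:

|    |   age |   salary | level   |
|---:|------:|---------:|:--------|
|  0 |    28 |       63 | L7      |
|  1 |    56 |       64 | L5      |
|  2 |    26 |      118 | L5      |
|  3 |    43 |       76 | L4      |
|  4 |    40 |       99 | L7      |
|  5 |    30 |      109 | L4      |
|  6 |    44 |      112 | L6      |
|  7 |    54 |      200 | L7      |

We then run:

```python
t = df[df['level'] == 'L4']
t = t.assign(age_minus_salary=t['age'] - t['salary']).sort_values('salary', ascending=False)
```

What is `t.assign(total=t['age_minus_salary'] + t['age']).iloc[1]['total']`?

filter rows where level == 'L4':
   age  salary level
3   43      76    L4
5   30     109    L4
add column age_minus_salary = t['age'] - t['salary']:
   age  salary level  age_minus_salary
3   43      76    L4               -33
5   30     109    L4               -79
sort by salary descending:
   age  salary level  age_minus_salary
5   30     109    L4               -79
3   43      76    L4               -33
add column total = t['age_minus_salary'] + t['age']:
   age  salary level  age_minus_salary  total
5   30     109    L4               -79    -49
3   43      76    L4               -33     10

10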